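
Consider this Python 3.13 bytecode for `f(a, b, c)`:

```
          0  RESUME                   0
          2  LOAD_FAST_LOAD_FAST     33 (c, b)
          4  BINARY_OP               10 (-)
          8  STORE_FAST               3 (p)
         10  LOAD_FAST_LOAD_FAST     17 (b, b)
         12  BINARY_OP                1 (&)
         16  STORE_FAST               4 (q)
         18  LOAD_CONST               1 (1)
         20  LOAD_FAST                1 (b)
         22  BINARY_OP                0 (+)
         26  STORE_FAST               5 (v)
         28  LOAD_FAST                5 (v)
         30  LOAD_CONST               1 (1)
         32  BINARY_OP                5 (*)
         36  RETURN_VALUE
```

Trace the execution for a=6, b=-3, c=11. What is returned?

LOAD_FAST_LOAD_FAST c,b → push 11,-3. Stack: [11, -3]
BINARY_OP - → 11 - -3 = 14. Stack: [14]
STORE_FAST p → p=14. Stack: []
LOAD_FAST_LOAD_FAST b,b → push -3,-3. Stack: [-3, -3]
BINARY_OP & → -3 & -3 = -3. Stack: [-3]
STORE_FAST q → q=-3. Stack: []
LOAD_CONST → push 1. Stack: [1]
LOAD_FAST b → push -3. Stack: [1, -3]
BINARY_OP + → 1 + -3 = -2. Stack: [-2]
STORE_FAST v → v=-2. Stack: []
LOAD_FAST v → push -2. Stack: [-2]
LOAD_CONST → push 1. Stack: [-2, 1]
BINARY_OP * → -2 * 1 = -2. Stack: [-2]
RETURN_VALUE → return -2.

-2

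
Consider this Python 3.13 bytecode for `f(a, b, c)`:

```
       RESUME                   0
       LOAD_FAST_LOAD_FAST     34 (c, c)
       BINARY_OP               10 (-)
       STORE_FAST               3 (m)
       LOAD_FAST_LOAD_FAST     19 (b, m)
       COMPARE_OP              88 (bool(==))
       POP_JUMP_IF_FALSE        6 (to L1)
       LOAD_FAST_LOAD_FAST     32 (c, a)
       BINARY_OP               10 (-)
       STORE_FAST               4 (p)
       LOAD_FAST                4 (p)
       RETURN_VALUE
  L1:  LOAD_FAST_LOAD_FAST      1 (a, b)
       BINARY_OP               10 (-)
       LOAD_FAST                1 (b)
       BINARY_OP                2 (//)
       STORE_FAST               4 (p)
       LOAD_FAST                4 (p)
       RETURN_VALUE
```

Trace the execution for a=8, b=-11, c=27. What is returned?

-2

LOAD_FAST_LOAD_FAST c,c → push 27,27. Stack: [27, 27]
BINARY_OP - → 27 - 27 = 0. Stack: [0]
STORE_FAST m → m=0. Stack: []
LOAD_FAST_LOAD_FAST b,m → push -11,0. Stack: [-11, 0]
COMPARE_OP bool(==) → -11 vs 0 = False. Stack: [False]
POP_JUMP_IF_FALSE → pop False; jump. Stack: []
LOAD_FAST_LOAD_FAST a,b → push 8,-11. Stack: [8, -11]
BINARY_OP - → 8 - -11 = 19. Stack: [19]
LOAD_FAST b → push -11. Stack: [19, -11]
BINARY_OP // → 19 // -11 = -2. Stack: [-2]
STORE_FAST p → p=-2. Stack: []
LOAD_FAST p → push -2. Stack: [-2]
RETURN_VALUE → return -2.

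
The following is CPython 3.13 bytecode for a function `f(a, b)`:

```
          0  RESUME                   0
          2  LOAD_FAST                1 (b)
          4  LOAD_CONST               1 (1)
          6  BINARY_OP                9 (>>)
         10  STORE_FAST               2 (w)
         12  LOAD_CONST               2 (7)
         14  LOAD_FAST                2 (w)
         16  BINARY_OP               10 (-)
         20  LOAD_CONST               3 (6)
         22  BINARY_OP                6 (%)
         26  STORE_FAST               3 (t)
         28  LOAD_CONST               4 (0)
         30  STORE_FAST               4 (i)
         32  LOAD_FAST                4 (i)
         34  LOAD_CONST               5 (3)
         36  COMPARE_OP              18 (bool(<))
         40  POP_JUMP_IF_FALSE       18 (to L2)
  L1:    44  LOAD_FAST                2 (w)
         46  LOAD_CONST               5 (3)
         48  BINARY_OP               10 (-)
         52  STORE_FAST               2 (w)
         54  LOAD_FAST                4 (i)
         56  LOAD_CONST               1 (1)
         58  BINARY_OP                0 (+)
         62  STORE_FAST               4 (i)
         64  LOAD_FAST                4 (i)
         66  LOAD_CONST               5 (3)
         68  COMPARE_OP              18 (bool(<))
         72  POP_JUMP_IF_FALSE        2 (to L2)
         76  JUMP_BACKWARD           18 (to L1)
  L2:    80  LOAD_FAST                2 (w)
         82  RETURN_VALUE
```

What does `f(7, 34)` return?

LOAD_FAST b → push 34. Stack: [34]
LOAD_CONST → push 1. Stack: [34, 1]
BINARY_OP >> → 34 >> 1 = 17. Stack: [17]
STORE_FAST w → w=17. Stack: []
LOAD_CONST → push 7. Stack: [7]
LOAD_FAST w → push 17. Stack: [7, 17]
BINARY_OP - → 7 - 17 = -10. Stack: [-10]
LOAD_CONST → push 6. Stack: [-10, 6]
BINARY_OP % → -10 % 6 = 2. Stack: [2]
STORE_FAST t → t=2. Stack: []
LOAD_CONST → push 0. Stack: [0]
STORE_FAST i → i=0. Stack: []
LOAD_FAST i → push 0. Stack: [0]
LOAD_CONST → push 3. Stack: [0, 3]
COMPARE_OP bool(<) → 0 vs 3 = True. Stack: [True]
POP_JUMP_IF_FALSE → pop True; no jump. Stack: []
LOAD_FAST w → push 17. Stack: [17]
LOAD_CONST → push 3. Stack: [17, 3]
BINARY_OP - → 17 - 3 = 14. Stack: [14]
STORE_FAST w → w=14. Stack: []
LOAD_FAST i → push 0. Stack: [0]
LOAD_CONST → push 1. Stack: [0, 1]
BINARY_OP + → 0 + 1 = 1. Stack: [1]
STORE_FAST i → i=1. Stack: []
LOAD_FAST i → push 1. Stack: [1]
LOAD_CONST → push 3. Stack: [1, 3]
COMPARE_OP bool(<) → 1 vs 3 = True. Stack: [True]
POP_JUMP_IF_FALSE → pop True; no jump. Stack: []
LOAD_FAST w → push 14. Stack: [14]
LOAD_CONST → push 3. Stack: [14, 3]
BINARY_OP - → 14 - 3 = 11. Stack: [11]
STORE_FAST w → w=11. Stack: []
LOAD_FAST i → push 1. Stack: [1]
LOAD_CONST → push 1. Stack: [1, 1]
BINARY_OP + → 1 + 1 = 2. Stack: [2]
STORE_FAST i → i=2. Stack: []
LOAD_FAST i → push 2. Stack: [2]
LOAD_CONST → push 3. Stack: [2, 3]
COMPARE_OP bool(<) → 2 vs 3 = True. Stack: [True]
POP_JUMP_IF_FALSE → pop True; no jump. Stack: []
LOAD_FAST w → push 11. Stack: [11]
LOAD_CONST → push 3. Stack: [11, 3]
BINARY_OP - → 11 - 3 = 8. Stack: [8]
STORE_FAST w → w=8. Stack: []
LOAD_FAST i → push 2. Stack: [2]
LOAD_CONST → push 1. Stack: [2, 1]
BINARY_OP + → 2 + 1 = 3. Stack: [3]
STORE_FAST i → i=3. Stack: []
LOAD_FAST i → push 3. Stack: [3]
LOAD_CONST → push 3. Stack: [3, 3]
COMPARE_OP bool(<) → 3 vs 3 = False. Stack: [False]
POP_JUMP_IF_FALSE → pop False; jump. Stack: []
LOAD_FAST w → push 8. Stack: [8]
RETURN_VALUE → return 8.

8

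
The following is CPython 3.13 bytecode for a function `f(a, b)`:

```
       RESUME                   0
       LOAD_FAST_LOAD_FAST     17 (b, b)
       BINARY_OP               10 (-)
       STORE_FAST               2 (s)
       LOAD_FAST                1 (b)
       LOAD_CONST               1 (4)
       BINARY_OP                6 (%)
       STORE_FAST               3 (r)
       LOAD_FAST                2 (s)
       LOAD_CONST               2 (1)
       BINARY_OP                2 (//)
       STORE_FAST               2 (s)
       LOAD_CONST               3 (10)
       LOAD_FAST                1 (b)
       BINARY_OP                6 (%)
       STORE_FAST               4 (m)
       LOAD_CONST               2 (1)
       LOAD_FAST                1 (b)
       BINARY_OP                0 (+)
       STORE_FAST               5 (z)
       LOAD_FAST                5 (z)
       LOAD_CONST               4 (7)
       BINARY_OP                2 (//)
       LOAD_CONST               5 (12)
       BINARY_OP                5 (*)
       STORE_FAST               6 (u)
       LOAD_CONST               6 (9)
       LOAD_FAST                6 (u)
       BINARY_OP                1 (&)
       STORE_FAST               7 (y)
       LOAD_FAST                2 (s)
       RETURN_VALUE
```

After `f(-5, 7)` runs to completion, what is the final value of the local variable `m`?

3

LOAD_FAST_LOAD_FAST b,b → push 7,7. Stack: [7, 7]
BINARY_OP - → 7 - 7 = 0. Stack: [0]
STORE_FAST s → s=0. Stack: []
LOAD_FAST b → push 7. Stack: [7]
LOAD_CONST → push 4. Stack: [7, 4]
BINARY_OP % → 7 % 4 = 3. Stack: [3]
STORE_FAST r → r=3. Stack: []
LOAD_FAST s → push 0. Stack: [0]
LOAD_CONST → push 1. Stack: [0, 1]
BINARY_OP // → 0 // 1 = 0. Stack: [0]
STORE_FAST s → s=0. Stack: []
LOAD_CONST → push 10. Stack: [10]
LOAD_FAST b → push 7. Stack: [10, 7]
BINARY_OP % → 10 % 7 = 3. Stack: [3]
STORE_FAST m → m=3. Stack: []
LOAD_CONST → push 1. Stack: [1]
LOAD_FAST b → push 7. Stack: [1, 7]
BINARY_OP + → 1 + 7 = 8. Stack: [8]
STORE_FAST z → z=8. Stack: []
LOAD_FAST z → push 8. Stack: [8]
LOAD_CONST → push 7. Stack: [8, 7]
BINARY_OP // → 8 // 7 = 1. Stack: [1]
LOAD_CONST → push 12. Stack: [1, 12]
BINARY_OP * → 1 * 12 = 12. Stack: [12]
STORE_FAST u → u=12. Stack: []
LOAD_CONST → push 9. Stack: [9]
LOAD_FAST u → push 12. Stack: [9, 12]
BINARY_OP & → 9 & 12 = 8. Stack: [8]
STORE_FAST y → y=8. Stack: []
LOAD_FAST s → push 0. Stack: [0]
RETURN_VALUE → return 0.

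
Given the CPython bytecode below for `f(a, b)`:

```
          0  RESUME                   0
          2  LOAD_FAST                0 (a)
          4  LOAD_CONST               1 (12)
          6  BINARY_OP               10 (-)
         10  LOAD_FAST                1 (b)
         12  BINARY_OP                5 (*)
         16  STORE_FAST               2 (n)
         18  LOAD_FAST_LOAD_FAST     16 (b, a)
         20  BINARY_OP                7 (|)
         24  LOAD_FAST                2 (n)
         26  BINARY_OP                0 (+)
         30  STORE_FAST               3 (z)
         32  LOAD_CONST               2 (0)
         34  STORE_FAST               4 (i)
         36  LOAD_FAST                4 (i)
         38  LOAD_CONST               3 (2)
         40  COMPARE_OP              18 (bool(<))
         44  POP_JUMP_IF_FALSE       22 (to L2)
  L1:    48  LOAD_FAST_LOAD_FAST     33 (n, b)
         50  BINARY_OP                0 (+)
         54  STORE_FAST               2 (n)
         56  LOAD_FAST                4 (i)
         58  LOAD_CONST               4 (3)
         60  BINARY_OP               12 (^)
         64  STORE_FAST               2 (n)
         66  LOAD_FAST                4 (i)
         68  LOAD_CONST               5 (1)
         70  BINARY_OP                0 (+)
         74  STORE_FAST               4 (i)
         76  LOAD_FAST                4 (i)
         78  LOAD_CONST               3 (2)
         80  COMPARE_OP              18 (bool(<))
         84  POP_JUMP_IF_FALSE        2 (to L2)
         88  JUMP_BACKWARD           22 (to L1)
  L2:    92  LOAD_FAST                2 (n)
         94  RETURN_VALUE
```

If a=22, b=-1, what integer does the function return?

LOAD_FAST a → push 22. Stack: [22]
LOAD_CONST → push 12. Stack: [22, 12]
BINARY_OP - → 22 - 12 = 10. Stack: [10]
LOAD_FAST b → push -1. Stack: [10, -1]
BINARY_OP * → 10 * -1 = -10. Stack: [-10]
STORE_FAST n → n=-10. Stack: []
LOAD_FAST_LOAD_FAST b,a → push -1,22. Stack: [-1, 22]
BINARY_OP | → -1 | 22 = -1. Stack: [-1]
LOAD_FAST n → push -10. Stack: [-1, -10]
BINARY_OP + → -1 + -10 = -11. Stack: [-11]
STORE_FAST z → z=-11. Stack: []
LOAD_CONST → push 0. Stack: [0]
STORE_FAST i → i=0. Stack: []
LOAD_FAST i → push 0. Stack: [0]
LOAD_CONST → push 2. Stack: [0, 2]
COMPARE_OP bool(<) → 0 vs 2 = True. Stack: [True]
POP_JUMP_IF_FALSE → pop True; no jump. Stack: []
LOAD_FAST_LOAD_FAST n,b → push -10,-1. Stack: [-10, -1]
BINARY_OP + → -10 + -1 = -11. Stack: [-11]
STORE_FAST n → n=-11. Stack: []
LOAD_FAST i → push 0. Stack: [0]
LOAD_CONST → push 3. Stack: [0, 3]
BINARY_OP ^ → 0 ^ 3 = 3. Stack: [3]
STORE_FAST n → n=3. Stack: []
LOAD_FAST i → push 0. Stack: [0]
LOAD_CONST → push 1. Stack: [0, 1]
BINARY_OP + → 0 + 1 = 1. Stack: [1]
STORE_FAST i → i=1. Stack: []
LOAD_FAST i → push 1. Stack: [1]
LOAD_CONST → push 2. Stack: [1, 2]
COMPARE_OP bool(<) → 1 vs 2 = True. Stack: [True]
POP_JUMP_IF_FALSE → pop True; no jump. Stack: []
LOAD_FAST_LOAD_FAST n,b → push 3,-1. Stack: [3, -1]
BINARY_OP + → 3 + -1 = 2. Stack: [2]
STORE_FAST n → n=2. Stack: []
LOAD_FAST i → push 1. Stack: [1]
LOAD_CONST → push 3. Stack: [1, 3]
BINARY_OP ^ → 1 ^ 3 = 2. Stack: [2]
STORE_FAST n → n=2. Stack: []
LOAD_FAST i → push 1. Stack: [1]
LOAD_CONST → push 1. Stack: [1, 1]
BINARY_OP + → 1 + 1 = 2. Stack: [2]
STORE_FAST i → i=2. Stack: []
LOAD_FAST i → push 2. Stack: [2]
LOAD_CONST → push 2. Stack: [2, 2]
COMPARE_OP bool(<) → 2 vs 2 = False. Stack: [False]
POP_JUMP_IF_FALSE → pop False; jump. Stack: []
LOAD_FAST n → push 2. Stack: [2]
RETURN_VALUE → return 2.

2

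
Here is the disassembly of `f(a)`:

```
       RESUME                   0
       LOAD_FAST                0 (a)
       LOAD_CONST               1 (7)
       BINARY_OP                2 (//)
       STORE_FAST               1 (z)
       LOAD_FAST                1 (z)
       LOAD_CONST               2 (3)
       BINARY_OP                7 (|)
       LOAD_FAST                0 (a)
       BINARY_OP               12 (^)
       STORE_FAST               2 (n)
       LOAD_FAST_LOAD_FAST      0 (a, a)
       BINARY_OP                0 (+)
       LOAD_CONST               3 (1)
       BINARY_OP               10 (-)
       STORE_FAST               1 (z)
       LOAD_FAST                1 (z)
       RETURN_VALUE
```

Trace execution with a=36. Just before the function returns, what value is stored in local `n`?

LOAD_FAST a → push 36. Stack: [36]
LOAD_CONST → push 7. Stack: [36, 7]
BINARY_OP // → 36 // 7 = 5. Stack: [5]
STORE_FAST z → z=5. Stack: []
LOAD_FAST z → push 5. Stack: [5]
LOAD_CONST → push 3. Stack: [5, 3]
BINARY_OP | → 5 | 3 = 7. Stack: [7]
LOAD_FAST a → push 36. Stack: [7, 36]
BINARY_OP ^ → 7 ^ 36 = 35. Stack: [35]
STORE_FAST n → n=35. Stack: []
LOAD_FAST_LOAD_FAST a,a → push 36,36. Stack: [36, 36]
BINARY_OP + → 36 + 36 = 72. Stack: [72]
LOAD_CONST → push 1. Stack: [72, 1]
BINARY_OP - → 72 - 1 = 71. Stack: [71]
STORE_FAST z → z=71. Stack: []
LOAD_FAST z → push 71. Stack: [71]
RETURN_VALUE → return 71.

35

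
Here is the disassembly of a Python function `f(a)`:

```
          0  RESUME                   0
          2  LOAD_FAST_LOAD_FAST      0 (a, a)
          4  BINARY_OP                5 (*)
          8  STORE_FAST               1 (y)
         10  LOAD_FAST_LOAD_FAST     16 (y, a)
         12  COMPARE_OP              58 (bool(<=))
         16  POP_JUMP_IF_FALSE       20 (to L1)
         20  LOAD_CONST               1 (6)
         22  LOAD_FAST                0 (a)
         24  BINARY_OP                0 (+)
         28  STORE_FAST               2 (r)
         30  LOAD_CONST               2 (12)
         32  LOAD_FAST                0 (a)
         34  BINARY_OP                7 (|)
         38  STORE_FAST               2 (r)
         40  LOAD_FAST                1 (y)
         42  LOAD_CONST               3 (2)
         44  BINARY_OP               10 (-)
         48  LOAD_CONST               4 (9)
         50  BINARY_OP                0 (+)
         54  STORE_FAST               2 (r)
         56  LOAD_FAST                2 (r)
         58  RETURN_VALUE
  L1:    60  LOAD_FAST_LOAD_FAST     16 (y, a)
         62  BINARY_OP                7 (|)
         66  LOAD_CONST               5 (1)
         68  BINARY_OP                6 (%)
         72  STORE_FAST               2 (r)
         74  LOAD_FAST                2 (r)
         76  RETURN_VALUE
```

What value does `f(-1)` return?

0

LOAD_FAST_LOAD_FAST a,a → push -1,-1. Stack: [-1, -1]
BINARY_OP * → -1 * -1 = 1. Stack: [1]
STORE_FAST y → y=1. Stack: []
LOAD_FAST_LOAD_FAST y,a → push 1,-1. Stack: [1, -1]
COMPARE_OP bool(<=) → 1 vs -1 = False. Stack: [False]
POP_JUMP_IF_FALSE → pop False; jump. Stack: []
LOAD_FAST_LOAD_FAST y,a → push 1,-1. Stack: [1, -1]
BINARY_OP | → 1 | -1 = -1. Stack: [-1]
LOAD_CONST → push 1. Stack: [-1, 1]
BINARY_OP % → -1 % 1 = 0. Stack: [0]
STORE_FAST r → r=0. Stack: []
LOAD_FAST r → push 0. Stack: [0]
RETURN_VALUE → return 0.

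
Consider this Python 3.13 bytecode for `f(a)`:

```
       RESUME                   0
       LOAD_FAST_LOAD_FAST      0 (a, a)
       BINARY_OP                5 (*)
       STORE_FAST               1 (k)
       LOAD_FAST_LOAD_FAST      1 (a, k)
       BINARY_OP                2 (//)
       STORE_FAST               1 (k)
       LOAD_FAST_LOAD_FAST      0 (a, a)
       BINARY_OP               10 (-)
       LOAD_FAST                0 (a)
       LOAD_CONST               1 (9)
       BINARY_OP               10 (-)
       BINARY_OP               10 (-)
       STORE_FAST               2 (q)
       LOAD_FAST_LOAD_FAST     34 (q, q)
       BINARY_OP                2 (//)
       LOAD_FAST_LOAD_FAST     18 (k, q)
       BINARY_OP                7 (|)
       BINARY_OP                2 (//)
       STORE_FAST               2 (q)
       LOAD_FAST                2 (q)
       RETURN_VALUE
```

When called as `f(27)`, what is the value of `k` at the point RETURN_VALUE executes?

0

LOAD_FAST_LOAD_FAST a,a → push 27,27. Stack: [27, 27]
BINARY_OP * → 27 * 27 = 729. Stack: [729]
STORE_FAST k → k=729. Stack: []
LOAD_FAST_LOAD_FAST a,k → push 27,729. Stack: [27, 729]
BINARY_OP // → 27 // 729 = 0. Stack: [0]
STORE_FAST k → k=0. Stack: []
LOAD_FAST_LOAD_FAST a,a → push 27,27. Stack: [27, 27]
BINARY_OP - → 27 - 27 = 0. Stack: [0]
LOAD_FAST a → push 27. Stack: [0, 27]
LOAD_CONST → push 9. Stack: [0, 27, 9]
BINARY_OP - → 27 - 9 = 18. Stack: [0, 18]
BINARY_OP - → 0 - 18 = -18. Stack: [-18]
STORE_FAST q → q=-18. Stack: []
LOAD_FAST_LOAD_FAST q,q → push -18,-18. Stack: [-18, -18]
BINARY_OP // → -18 // -18 = 1. Stack: [1]
LOAD_FAST_LOAD_FAST k,q → push 0,-18. Stack: [1, 0, -18]
BINARY_OP | → 0 | -18 = -18. Stack: [1, -18]
BINARY_OP // → 1 // -18 = -1. Stack: [-1]
STORE_FAST q → q=-1. Stack: []
LOAD_FAST q → push -1. Stack: [-1]
RETURN_VALUE → return -1.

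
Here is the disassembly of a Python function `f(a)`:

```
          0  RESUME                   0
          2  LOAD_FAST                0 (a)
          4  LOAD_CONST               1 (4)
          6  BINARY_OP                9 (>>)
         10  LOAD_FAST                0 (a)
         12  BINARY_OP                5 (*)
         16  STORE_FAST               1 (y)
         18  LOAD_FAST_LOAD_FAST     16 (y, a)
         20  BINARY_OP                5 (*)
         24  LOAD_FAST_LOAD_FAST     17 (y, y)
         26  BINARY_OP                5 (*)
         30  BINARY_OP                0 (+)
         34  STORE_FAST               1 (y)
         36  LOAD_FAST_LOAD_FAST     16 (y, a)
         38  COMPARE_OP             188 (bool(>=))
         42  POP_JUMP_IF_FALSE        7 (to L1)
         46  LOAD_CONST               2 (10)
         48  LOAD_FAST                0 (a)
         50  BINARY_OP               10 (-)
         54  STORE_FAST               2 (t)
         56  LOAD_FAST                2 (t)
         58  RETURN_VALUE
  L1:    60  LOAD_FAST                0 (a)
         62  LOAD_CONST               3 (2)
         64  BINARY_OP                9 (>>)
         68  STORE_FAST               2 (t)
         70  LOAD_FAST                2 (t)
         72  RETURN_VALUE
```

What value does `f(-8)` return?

18

LOAD_FAST a → push -8. Stack: [-8]
LOAD_CONST → push 4. Stack: [-8, 4]
BINARY_OP >> → -8 >> 4 = -1. Stack: [-1]
LOAD_FAST a → push -8. Stack: [-1, -8]
BINARY_OP * → -1 * -8 = 8. Stack: [8]
STORE_FAST y → y=8. Stack: []
LOAD_FAST_LOAD_FAST y,a → push 8,-8. Stack: [8, -8]
BINARY_OP * → 8 * -8 = -64. Stack: [-64]
LOAD_FAST_LOAD_FAST y,y → push 8,8. Stack: [-64, 8, 8]
BINARY_OP * → 8 * 8 = 64. Stack: [-64, 64]
BINARY_OP + → -64 + 64 = 0. Stack: [0]
STORE_FAST y → y=0. Stack: []
LOAD_FAST_LOAD_FAST y,a → push 0,-8. Stack: [0, -8]
COMPARE_OP bool(>=) → 0 vs -8 = True. Stack: [True]
POP_JUMP_IF_FALSE → pop True; no jump. Stack: []
LOAD_CONST → push 10. Stack: [10]
LOAD_FAST a → push -8. Stack: [10, -8]
BINARY_OP - → 10 - -8 = 18. Stack: [18]
STORE_FAST t → t=18. Stack: []
LOAD_FAST t → push 18. Stack: [18]
RETURN_VALUE → return 18.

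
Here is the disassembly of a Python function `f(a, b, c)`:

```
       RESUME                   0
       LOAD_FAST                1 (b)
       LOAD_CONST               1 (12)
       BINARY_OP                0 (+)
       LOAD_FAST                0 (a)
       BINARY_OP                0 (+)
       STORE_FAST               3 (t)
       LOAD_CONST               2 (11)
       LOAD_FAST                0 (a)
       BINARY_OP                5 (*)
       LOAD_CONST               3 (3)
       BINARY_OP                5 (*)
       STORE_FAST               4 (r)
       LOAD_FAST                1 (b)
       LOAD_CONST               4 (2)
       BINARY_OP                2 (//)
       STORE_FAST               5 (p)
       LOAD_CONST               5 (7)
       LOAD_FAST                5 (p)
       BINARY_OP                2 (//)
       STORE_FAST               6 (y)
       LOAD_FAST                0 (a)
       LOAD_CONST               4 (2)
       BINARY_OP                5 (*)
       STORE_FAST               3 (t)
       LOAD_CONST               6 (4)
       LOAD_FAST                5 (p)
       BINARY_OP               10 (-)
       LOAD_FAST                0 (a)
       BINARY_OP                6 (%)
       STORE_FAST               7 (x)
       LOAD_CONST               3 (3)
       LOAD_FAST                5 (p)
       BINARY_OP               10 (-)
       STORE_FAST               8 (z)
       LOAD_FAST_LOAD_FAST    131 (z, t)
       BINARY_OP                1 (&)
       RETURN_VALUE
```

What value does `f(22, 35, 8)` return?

32

LOAD_FAST b → push 35. Stack: [35]
LOAD_CONST → push 12. Stack: [35, 12]
BINARY_OP + → 35 + 12 = 47. Stack: [47]
LOAD_FAST a → push 22. Stack: [47, 22]
BINARY_OP + → 47 + 22 = 69. Stack: [69]
STORE_FAST t → t=69. Stack: []
LOAD_CONST → push 11. Stack: [11]
LOAD_FAST a → push 22. Stack: [11, 22]
BINARY_OP * → 11 * 22 = 242. Stack: [242]
LOAD_CONST → push 3. Stack: [242, 3]
BINARY_OP * → 242 * 3 = 726. Stack: [726]
STORE_FAST r → r=726. Stack: []
LOAD_FAST b → push 35. Stack: [35]
LOAD_CONST → push 2. Stack: [35, 2]
BINARY_OP // → 35 // 2 = 17. Stack: [17]
STORE_FAST p → p=17. Stack: []
LOAD_CONST → push 7. Stack: [7]
LOAD_FAST p → push 17. Stack: [7, 17]
BINARY_OP // → 7 // 17 = 0. Stack: [0]
STORE_FAST y → y=0. Stack: []
LOAD_FAST a → push 22. Stack: [22]
LOAD_CONST → push 2. Stack: [22, 2]
BINARY_OP * → 22 * 2 = 44. Stack: [44]
STORE_FAST t → t=44. Stack: []
LOAD_CONST → push 4. Stack: [4]
LOAD_FAST p → push 17. Stack: [4, 17]
BINARY_OP - → 4 - 17 = -13. Stack: [-13]
LOAD_FAST a → push 22. Stack: [-13, 22]
BINARY_OP % → -13 % 22 = 9. Stack: [9]
STORE_FAST x → x=9. Stack: []
LOAD_CONST → push 3. Stack: [3]
LOAD_FAST p → push 17. Stack: [3, 17]
BINARY_OP - → 3 - 17 = -14. Stack: [-14]
STORE_FAST z → z=-14. Stack: []
LOAD_FAST_LOAD_FAST z,t → push -14,44. Stack: [-14, 44]
BINARY_OP & → -14 & 44 = 32. Stack: [32]
RETURN_VALUE → return 32.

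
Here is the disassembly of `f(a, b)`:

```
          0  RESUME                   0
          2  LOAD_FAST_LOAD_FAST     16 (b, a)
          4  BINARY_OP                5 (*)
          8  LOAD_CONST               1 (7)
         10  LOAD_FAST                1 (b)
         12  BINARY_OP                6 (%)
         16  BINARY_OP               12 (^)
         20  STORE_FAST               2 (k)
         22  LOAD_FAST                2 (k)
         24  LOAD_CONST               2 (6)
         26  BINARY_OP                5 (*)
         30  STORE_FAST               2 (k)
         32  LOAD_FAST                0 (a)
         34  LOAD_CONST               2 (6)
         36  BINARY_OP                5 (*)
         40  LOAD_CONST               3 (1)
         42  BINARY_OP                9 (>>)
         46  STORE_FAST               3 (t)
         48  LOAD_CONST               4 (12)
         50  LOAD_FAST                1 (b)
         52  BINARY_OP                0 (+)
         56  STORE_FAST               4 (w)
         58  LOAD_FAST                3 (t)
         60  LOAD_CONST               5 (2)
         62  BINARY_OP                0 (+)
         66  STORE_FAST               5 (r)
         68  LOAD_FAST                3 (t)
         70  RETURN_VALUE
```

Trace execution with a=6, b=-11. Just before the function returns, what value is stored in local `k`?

396

LOAD_FAST_LOAD_FAST b,a → push -11,6. Stack: [-11, 6]
BINARY_OP * → -11 * 6 = -66. Stack: [-66]
LOAD_CONST → push 7. Stack: [-66, 7]
LOAD_FAST b → push -11. Stack: [-66, 7, -11]
BINARY_OP % → 7 % -11 = -4. Stack: [-66, -4]
BINARY_OP ^ → -66 ^ -4 = 66. Stack: [66]
STORE_FAST k → k=66. Stack: []
LOAD_FAST k → push 66. Stack: [66]
LOAD_CONST → push 6. Stack: [66, 6]
BINARY_OP * → 66 * 6 = 396. Stack: [396]
STORE_FAST k → k=396. Stack: []
LOAD_FAST a → push 6. Stack: [6]
LOAD_CONST → push 6. Stack: [6, 6]
BINARY_OP * → 6 * 6 = 36. Stack: [36]
LOAD_CONST → push 1. Stack: [36, 1]
BINARY_OP >> → 36 >> 1 = 18. Stack: [18]
STORE_FAST t → t=18. Stack: []
LOAD_CONST → push 12. Stack: [12]
LOAD_FAST b → push -11. Stack: [12, -11]
BINARY_OP + → 12 + -11 = 1. Stack: [1]
STORE_FAST w → w=1. Stack: []
LOAD_FAST t → push 18. Stack: [18]
LOAD_CONST → push 2. Stack: [18, 2]
BINARY_OP + → 18 + 2 = 20. Stack: [20]
STORE_FAST r → r=20. Stack: []
LOAD_FAST t → push 18. Stack: [18]
RETURN_VALUE → return 18.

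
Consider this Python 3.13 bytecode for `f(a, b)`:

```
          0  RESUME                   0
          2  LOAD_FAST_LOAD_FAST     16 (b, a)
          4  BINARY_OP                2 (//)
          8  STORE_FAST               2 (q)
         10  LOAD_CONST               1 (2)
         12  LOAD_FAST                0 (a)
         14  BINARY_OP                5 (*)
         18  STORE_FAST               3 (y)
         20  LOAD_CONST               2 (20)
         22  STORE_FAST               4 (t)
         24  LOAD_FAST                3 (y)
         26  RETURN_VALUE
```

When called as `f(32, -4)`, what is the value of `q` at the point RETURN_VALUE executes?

-1

LOAD_FAST_LOAD_FAST b,a → push -4,32. Stack: [-4, 32]
BINARY_OP // → -4 // 32 = -1. Stack: [-1]
STORE_FAST q → q=-1. Stack: []
LOAD_CONST → push 2. Stack: [2]
LOAD_FAST a → push 32. Stack: [2, 32]
BINARY_OP * → 2 * 32 = 64. Stack: [64]
STORE_FAST y → y=64. Stack: []
LOAD_CONST → push 20. Stack: [20]
STORE_FAST t → t=20. Stack: []
LOAD_FAST y → push 64. Stack: [64]
RETURN_VALUE → return 64.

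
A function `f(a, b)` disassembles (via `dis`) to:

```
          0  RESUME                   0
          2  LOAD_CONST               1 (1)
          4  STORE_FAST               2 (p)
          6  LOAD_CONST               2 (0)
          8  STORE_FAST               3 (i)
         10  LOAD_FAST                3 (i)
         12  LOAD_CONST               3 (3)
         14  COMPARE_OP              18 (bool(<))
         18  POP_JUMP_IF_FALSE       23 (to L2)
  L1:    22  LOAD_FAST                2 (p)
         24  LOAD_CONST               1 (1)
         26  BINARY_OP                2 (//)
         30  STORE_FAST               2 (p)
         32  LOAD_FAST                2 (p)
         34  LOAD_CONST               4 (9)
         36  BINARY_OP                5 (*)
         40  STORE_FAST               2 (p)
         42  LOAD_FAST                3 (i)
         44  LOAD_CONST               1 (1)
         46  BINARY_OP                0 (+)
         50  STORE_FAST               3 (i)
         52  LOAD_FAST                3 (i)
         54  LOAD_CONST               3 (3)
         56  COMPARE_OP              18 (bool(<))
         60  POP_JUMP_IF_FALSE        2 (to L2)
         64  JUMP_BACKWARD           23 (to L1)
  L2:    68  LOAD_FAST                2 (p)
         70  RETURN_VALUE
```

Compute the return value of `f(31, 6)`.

729

LOAD_CONST → push 1. Stack: [1]
STORE_FAST p → p=1. Stack: []
LOAD_CONST → push 0. Stack: [0]
STORE_FAST i → i=0. Stack: []
LOAD_FAST i → push 0. Stack: [0]
LOAD_CONST → push 3. Stack: [0, 3]
COMPARE_OP bool(<) → 0 vs 3 = True. Stack: [True]
POP_JUMP_IF_FALSE → pop True; no jump. Stack: []
LOAD_FAST p → push 1. Stack: [1]
LOAD_CONST → push 1. Stack: [1, 1]
BINARY_OP // → 1 // 1 = 1. Stack: [1]
STORE_FAST p → p=1. Stack: []
LOAD_FAST p → push 1. Stack: [1]
LOAD_CONST → push 9. Stack: [1, 9]
BINARY_OP * → 1 * 9 = 9. Stack: [9]
STORE_FAST p → p=9. Stack: []
LOAD_FAST i → push 0. Stack: [0]
LOAD_CONST → push 1. Stack: [0, 1]
BINARY_OP + → 0 + 1 = 1. Stack: [1]
STORE_FAST i → i=1. Stack: []
LOAD_FAST i → push 1. Stack: [1]
LOAD_CONST → push 3. Stack: [1, 3]
COMPARE_OP bool(<) → 1 vs 3 = True. Stack: [True]
POP_JUMP_IF_FALSE → pop True; no jump. Stack: []
LOAD_FAST p → push 9. Stack: [9]
LOAD_CONST → push 1. Stack: [9, 1]
BINARY_OP // → 9 // 1 = 9. Stack: [9]
STORE_FAST p → p=9. Stack: []
LOAD_FAST p → push 9. Stack: [9]
LOAD_CONST → push 9. Stack: [9, 9]
BINARY_OP * → 9 * 9 = 81. Stack: [81]
STORE_FAST p → p=81. Stack: []
LOAD_FAST i → push 1. Stack: [1]
LOAD_CONST → push 1. Stack: [1, 1]
BINARY_OP + → 1 + 1 = 2. Stack: [2]
STORE_FAST i → i=2. Stack: []
LOAD_FAST i → push 2. Stack: [2]
LOAD_CONST → push 3. Stack: [2, 3]
COMPARE_OP bool(<) → 2 vs 3 = True. Stack: [True]
POP_JUMP_IF_FALSE → pop True; no jump. Stack: []
LOAD_FAST p → push 81. Stack: [81]
LOAD_CONST → push 1. Stack: [81, 1]
BINARY_OP // → 81 // 1 = 81. Stack: [81]
STORE_FAST p → p=81. Stack: []
LOAD_FAST p → push 81. Stack: [81]
LOAD_CONST → push 9. Stack: [81, 9]
BINARY_OP * → 81 * 9 = 729. Stack: [729]
STORE_FAST p → p=729. Stack: []
LOAD_FAST i → push 2. Stack: [2]
LOAD_CONST → push 1. Stack: [2, 1]
BINARY_OP + → 2 + 1 = 3. Stack: [3]
STORE_FAST i → i=3. Stack: []
LOAD_FAST i → push 3. Stack: [3]
LOAD_CONST → push 3. Stack: [3, 3]
COMPARE_OP bool(<) → 3 vs 3 = False. Stack: [False]
POP_JUMP_IF_FALSE → pop False; jump. Stack: []
LOAD_FAST p → push 729. Stack: [729]
RETURN_VALUE → return 729.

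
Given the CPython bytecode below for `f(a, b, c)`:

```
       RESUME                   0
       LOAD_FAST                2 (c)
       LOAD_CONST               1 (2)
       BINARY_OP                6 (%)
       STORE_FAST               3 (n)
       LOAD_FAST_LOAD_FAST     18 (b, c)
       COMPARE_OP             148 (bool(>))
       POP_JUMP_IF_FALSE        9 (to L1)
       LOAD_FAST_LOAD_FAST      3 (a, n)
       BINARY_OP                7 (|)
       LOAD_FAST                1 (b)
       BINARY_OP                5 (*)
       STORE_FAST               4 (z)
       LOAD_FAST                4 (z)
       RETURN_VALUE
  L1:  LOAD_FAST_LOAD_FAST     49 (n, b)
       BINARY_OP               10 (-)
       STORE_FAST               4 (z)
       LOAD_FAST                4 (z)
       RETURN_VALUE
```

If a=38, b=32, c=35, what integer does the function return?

-31

LOAD_FAST c → push 35. Stack: [35]
LOAD_CONST → push 2. Stack: [35, 2]
BINARY_OP % → 35 % 2 = 1. Stack: [1]
STORE_FAST n → n=1. Stack: []
LOAD_FAST_LOAD_FAST b,c → push 32,35. Stack: [32, 35]
COMPARE_OP bool(>) → 32 vs 35 = False. Stack: [False]
POP_JUMP_IF_FALSE → pop False; jump. Stack: []
LOAD_FAST_LOAD_FAST n,b → push 1,32. Stack: [1, 32]
BINARY_OP - → 1 - 32 = -31. Stack: [-31]
STORE_FAST z → z=-31. Stack: []
LOAD_FAST z → push -31. Stack: [-31]
RETURN_VALUE → return -31.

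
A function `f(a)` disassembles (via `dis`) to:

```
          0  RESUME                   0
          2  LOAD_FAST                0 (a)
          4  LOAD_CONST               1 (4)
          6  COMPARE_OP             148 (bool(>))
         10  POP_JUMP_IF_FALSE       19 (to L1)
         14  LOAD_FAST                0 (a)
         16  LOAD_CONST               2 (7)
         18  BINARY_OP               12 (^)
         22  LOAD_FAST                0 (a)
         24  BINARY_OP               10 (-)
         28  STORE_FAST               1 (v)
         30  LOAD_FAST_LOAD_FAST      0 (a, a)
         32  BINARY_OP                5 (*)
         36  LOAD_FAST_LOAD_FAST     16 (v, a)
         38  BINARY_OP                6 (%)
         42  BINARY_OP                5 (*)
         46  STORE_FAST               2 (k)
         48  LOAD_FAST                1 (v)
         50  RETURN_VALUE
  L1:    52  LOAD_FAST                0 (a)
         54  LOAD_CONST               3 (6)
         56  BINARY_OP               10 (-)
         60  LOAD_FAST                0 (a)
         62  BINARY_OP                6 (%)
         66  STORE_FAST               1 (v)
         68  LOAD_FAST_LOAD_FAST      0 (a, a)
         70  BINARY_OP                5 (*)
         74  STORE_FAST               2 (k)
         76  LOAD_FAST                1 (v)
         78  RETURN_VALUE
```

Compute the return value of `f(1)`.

LOAD_FAST a → push 1. Stack: [1]
LOAD_CONST → push 4. Stack: [1, 4]
COMPARE_OP bool(>) → 1 vs 4 = False. Stack: [False]
POP_JUMP_IF_FALSE → pop False; jump. Stack: []
LOAD_FAST a → push 1. Stack: [1]
LOAD_CONST → push 6. Stack: [1, 6]
BINARY_OP - → 1 - 6 = -5. Stack: [-5]
LOAD_FAST a → push 1. Stack: [-5, 1]
BINARY_OP % → -5 % 1 = 0. Stack: [0]
STORE_FAST v → v=0. Stack: []
LOAD_FAST_LOAD_FAST a,a → push 1,1. Stack: [1, 1]
BINARY_OP * → 1 * 1 = 1. Stack: [1]
STORE_FAST k → k=1. Stack: []
LOAD_FAST v → push 0. Stack: [0]
RETURN_VALUE → return 0.

0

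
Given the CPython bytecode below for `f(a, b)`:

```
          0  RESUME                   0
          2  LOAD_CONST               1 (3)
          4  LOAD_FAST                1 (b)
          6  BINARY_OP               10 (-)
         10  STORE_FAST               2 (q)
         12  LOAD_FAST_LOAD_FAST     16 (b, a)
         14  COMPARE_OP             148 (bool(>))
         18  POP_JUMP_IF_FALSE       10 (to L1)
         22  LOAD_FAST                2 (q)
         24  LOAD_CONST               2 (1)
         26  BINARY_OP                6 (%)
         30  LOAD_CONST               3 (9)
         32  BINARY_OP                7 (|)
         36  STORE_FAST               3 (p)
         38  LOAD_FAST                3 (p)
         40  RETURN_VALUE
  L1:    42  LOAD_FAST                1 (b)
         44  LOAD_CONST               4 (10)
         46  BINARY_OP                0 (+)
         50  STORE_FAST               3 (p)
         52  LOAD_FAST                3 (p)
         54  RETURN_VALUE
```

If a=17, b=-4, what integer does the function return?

6

LOAD_CONST → push 3. Stack: [3]
LOAD_FAST b → push -4. Stack: [3, -4]
BINARY_OP - → 3 - -4 = 7. Stack: [7]
STORE_FAST q → q=7. Stack: []
LOAD_FAST_LOAD_FAST b,a → push -4,17. Stack: [-4, 17]
COMPARE_OP bool(>) → -4 vs 17 = False. Stack: [False]
POP_JUMP_IF_FALSE → pop False; jump. Stack: []
LOAD_FAST b → push -4. Stack: [-4]
LOAD_CONST → push 10. Stack: [-4, 10]
BINARY_OP + → -4 + 10 = 6. Stack: [6]
STORE_FAST p → p=6. Stack: []
LOAD_FAST p → push 6. Stack: [6]
RETURN_VALUE → return 6.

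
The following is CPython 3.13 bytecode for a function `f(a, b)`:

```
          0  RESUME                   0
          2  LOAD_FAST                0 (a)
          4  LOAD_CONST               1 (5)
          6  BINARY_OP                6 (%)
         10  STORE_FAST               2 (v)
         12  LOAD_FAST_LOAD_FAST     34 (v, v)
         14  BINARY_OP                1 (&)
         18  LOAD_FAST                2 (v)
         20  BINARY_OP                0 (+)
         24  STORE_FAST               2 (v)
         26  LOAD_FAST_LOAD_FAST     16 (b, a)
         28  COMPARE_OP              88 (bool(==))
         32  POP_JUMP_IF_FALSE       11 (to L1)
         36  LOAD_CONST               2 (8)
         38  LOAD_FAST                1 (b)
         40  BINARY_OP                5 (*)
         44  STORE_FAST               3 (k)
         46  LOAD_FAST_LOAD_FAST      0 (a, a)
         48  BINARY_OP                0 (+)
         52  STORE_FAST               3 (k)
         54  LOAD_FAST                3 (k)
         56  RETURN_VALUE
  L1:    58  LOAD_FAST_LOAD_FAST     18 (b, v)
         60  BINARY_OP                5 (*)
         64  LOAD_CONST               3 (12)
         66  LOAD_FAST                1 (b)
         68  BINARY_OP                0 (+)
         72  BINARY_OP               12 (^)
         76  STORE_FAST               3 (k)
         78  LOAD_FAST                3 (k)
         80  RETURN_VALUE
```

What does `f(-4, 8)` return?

4

LOAD_FAST a → push -4. Stack: [-4]
LOAD_CONST → push 5. Stack: [-4, 5]
BINARY_OP % → -4 % 5 = 1. Stack: [1]
STORE_FAST v → v=1. Stack: []
LOAD_FAST_LOAD_FAST v,v → push 1,1. Stack: [1, 1]
BINARY_OP & → 1 & 1 = 1. Stack: [1]
LOAD_FAST v → push 1. Stack: [1, 1]
BINARY_OP + → 1 + 1 = 2. Stack: [2]
STORE_FAST v → v=2. Stack: []
LOAD_FAST_LOAD_FAST b,a → push 8,-4. Stack: [8, -4]
COMPARE_OP bool(==) → 8 vs -4 = False. Stack: [False]
POP_JUMP_IF_FALSE → pop False; jump. Stack: []
LOAD_FAST_LOAD_FAST b,v → push 8,2. Stack: [8, 2]
BINARY_OP * → 8 * 2 = 16. Stack: [16]
LOAD_CONST → push 12. Stack: [16, 12]
LOAD_FAST b → push 8. Stack: [16, 12, 8]
BINARY_OP + → 12 + 8 = 20. Stack: [16, 20]
BINARY_OP ^ → 16 ^ 20 = 4. Stack: [4]
STORE_FAST k → k=4. Stack: []
LOAD_FAST k → push 4. Stack: [4]
RETURN_VALUE → return 4.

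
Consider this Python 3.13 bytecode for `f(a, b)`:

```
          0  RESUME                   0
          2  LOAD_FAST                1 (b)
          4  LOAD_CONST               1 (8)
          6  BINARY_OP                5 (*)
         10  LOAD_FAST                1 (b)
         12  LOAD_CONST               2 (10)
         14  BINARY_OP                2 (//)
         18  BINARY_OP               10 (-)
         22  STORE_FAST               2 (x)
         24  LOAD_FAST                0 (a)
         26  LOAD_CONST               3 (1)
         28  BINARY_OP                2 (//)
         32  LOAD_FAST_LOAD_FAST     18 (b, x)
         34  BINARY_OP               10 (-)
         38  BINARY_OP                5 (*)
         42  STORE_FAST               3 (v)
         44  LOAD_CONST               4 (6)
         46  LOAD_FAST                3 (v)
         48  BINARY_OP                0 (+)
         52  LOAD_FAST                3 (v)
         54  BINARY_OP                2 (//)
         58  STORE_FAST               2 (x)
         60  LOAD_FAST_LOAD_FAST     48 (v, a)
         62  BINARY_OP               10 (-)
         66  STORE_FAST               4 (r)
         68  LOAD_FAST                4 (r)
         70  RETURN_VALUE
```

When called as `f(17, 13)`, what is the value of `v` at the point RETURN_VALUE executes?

LOAD_FAST b → push 13. Stack: [13]
LOAD_CONST → push 8. Stack: [13, 8]
BINARY_OP * → 13 * 8 = 104. Stack: [104]
LOAD_FAST b → push 13. Stack: [104, 13]
LOAD_CONST → push 10. Stack: [104, 13, 10]
BINARY_OP // → 13 // 10 = 1. Stack: [104, 1]
BINARY_OP - → 104 - 1 = 103. Stack: [103]
STORE_FAST x → x=103. Stack: []
LOAD_FAST a → push 17. Stack: [17]
LOAD_CONST → push 1. Stack: [17, 1]
BINARY_OP // → 17 // 1 = 17. Stack: [17]
LOAD_FAST_LOAD_FAST b,x → push 13,103. Stack: [17, 13, 103]
BINARY_OP - → 13 - 103 = -90. Stack: [17, -90]
BINARY_OP * → 17 * -90 = -1530. Stack: [-1530]
STORE_FAST v → v=-1530. Stack: []
LOAD_CONST → push 6. Stack: [6]
LOAD_FAST v → push -1530. Stack: [6, -1530]
BINARY_OP + → 6 + -1530 = -1524. Stack: [-1524]
LOAD_FAST v → push -1530. Stack: [-1524, -1530]
BINARY_OP // → -1524 // -1530 = 0. Stack: [0]
STORE_FAST x → x=0. Stack: []
LOAD_FAST_LOAD_FAST v,a → push -1530,17. Stack: [-1530, 17]
BINARY_OP - → -1530 - 17 = -1547. Stack: [-1547]
STORE_FAST r → r=-1547. Stack: []
LOAD_FAST r → push -1547. Stack: [-1547]
RETURN_VALUE → return -1547.

-1530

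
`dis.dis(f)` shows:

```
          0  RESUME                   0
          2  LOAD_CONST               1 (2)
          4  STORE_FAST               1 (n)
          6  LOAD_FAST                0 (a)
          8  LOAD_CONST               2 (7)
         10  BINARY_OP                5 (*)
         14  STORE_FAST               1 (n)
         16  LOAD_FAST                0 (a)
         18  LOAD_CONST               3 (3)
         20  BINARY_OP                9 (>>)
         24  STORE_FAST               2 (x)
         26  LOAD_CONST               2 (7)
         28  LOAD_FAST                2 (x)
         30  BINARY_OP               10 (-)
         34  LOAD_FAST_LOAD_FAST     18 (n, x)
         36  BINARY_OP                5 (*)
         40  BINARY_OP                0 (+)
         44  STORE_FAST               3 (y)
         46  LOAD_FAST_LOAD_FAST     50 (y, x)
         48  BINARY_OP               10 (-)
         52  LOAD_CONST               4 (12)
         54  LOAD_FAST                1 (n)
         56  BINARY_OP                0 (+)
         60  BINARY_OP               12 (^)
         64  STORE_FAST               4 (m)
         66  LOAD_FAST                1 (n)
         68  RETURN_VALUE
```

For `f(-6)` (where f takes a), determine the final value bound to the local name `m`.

LOAD_CONST → push 2. Stack: [2]
STORE_FAST n → n=2. Stack: []
LOAD_FAST a → push -6. Stack: [-6]
LOAD_CONST → push 7. Stack: [-6, 7]
BINARY_OP * → -6 * 7 = -42. Stack: [-42]
STORE_FAST n → n=-42. Stack: []
LOAD_FAST a → push -6. Stack: [-6]
LOAD_CONST → push 3. Stack: [-6, 3]
BINARY_OP >> → -6 >> 3 = -1. Stack: [-1]
STORE_FAST x → x=-1. Stack: []
LOAD_CONST → push 7. Stack: [7]
LOAD_FAST x → push -1. Stack: [7, -1]
BINARY_OP - → 7 - -1 = 8. Stack: [8]
LOAD_FAST_LOAD_FAST n,x → push -42,-1. Stack: [8, -42, -1]
BINARY_OP * → -42 * -1 = 42. Stack: [8, 42]
BINARY_OP + → 8 + 42 = 50. Stack: [50]
STORE_FAST y → y=50. Stack: []
LOAD_FAST_LOAD_FAST y,x → push 50,-1. Stack: [50, -1]
BINARY_OP - → 50 - -1 = 51. Stack: [51]
LOAD_CONST → push 12. Stack: [51, 12]
LOAD_FAST n → push -42. Stack: [51, 12, -42]
BINARY_OP + → 12 + -42 = -30. Stack: [51, -30]
BINARY_OP ^ → 51 ^ -30 = -47. Stack: [-47]
STORE_FAST m → m=-47. Stack: []
LOAD_FAST n → push -42. Stack: [-42]
RETURN_VALUE → return -42.

-47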